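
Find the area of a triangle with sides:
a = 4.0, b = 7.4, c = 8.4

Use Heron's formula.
s = (4.0 + 7.4 + 8.4)/2 = 19.8/2 = 9.9
s − a = 5.9, s − b = 2.5, s − c = 1.5
s(s−a)(s−b)(s−c) = 9.9·5.9·2.5·1.5 ≈ 219.037
Area = √219.037 ≈ 14.7999

Area = 14.8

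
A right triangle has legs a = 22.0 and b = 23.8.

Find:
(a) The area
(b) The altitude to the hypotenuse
(a) The legs are perpendicular, so Area = ½·a·b = ½·22.0·23.8 = ½·523.6 = 261.8
(b) Hypotenuse c = √(a² + b²) = √(484 + 566.44) = √1050.44 ≈ 32.4105
    Area = ½·c·h_c  ⇒  h_c = 2·Area/c = 523.6/32.4105 ≈ 16.1553

Area = 261.8, h_c = 16.16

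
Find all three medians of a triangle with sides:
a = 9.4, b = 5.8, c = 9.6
Median formula: m_a = ½√(2b² + 2c² − a²) (and cyclically). a² = 88.36, b² = 33.64, c² = 92.16.
m_a = ½√(2·33.64 + 2·92.16 − 88.36) = ½√163.24 ≈ ½·12.7765 ≈ 6.38827
m_b = ½√(2·88.36 + 2·92.16 − 33.64) = ½√327.4 ≈ ½·18.0942 ≈ 9.0471
m_c = ½√(2·88.36 + 2·33.64 − 92.16) = ½√151.84 ≈ ½·12.3223 ≈ 6.16117

m_a = 6.388, m_b = 9.047, m_c = 6.161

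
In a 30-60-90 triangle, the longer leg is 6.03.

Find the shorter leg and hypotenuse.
In a 30-60-90 triangle the sides are in ratio 1 : √3 : 2, so short leg = long leg/√3 and hypotenuse = 2·(short leg).
Short leg = 6.03/√3 ≈ 6.03/1.73205 ≈ 3.48142
Hypotenuse = 2·3.48142 ≈ 6.96284

Short leg = 3.481, Hypotenuse = 6.963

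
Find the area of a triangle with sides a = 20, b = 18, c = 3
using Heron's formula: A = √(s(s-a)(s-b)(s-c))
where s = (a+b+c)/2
s = (20 + 18 + 3)/2 = 41/2 = 20.5
s − a = 0.5, s − b = 2.5, s − c = 17.5
s(s−a)(s−b)(s−c) = 20.5·0.5·2.5·17.5 = 448.4375
Area = √448.4375 ≈ 21.1763

s = 20.5, Area = 21.18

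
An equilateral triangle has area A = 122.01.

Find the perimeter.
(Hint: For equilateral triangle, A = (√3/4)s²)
A = (√3/4)s²  ⇒  s² = 4A/√3 = 4·122.01/√3 = 488.04/1.73205 ≈ 281.77
s ≈ √281.77 ≈ 16.786
Perimeter = 3s ≈ 3·16.786 ≈ 50.358

Perimeter = 50.36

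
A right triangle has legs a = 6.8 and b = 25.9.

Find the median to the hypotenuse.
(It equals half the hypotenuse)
Hypotenuse c = √(a² + b²) = √(46.24 + 670.81) = √717.05 ≈ 26.7778
Median to hypotenuse = c/2 ≈ 26.7778/2 ≈ 13.3889

Median = 13.39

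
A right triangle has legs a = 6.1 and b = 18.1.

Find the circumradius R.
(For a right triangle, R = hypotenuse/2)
Hypotenuse c = √(a² + b²) = √(37.21 + 327.61) = √364.82 ≈ 19.1003
R = c/2 ≈ 19.1003/2 ≈ 9.55013

R = 9.55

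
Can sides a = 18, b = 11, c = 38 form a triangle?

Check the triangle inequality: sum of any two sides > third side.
a + b vs c: 18 + 11 = 29 ≤ 38  ✗
a + c vs b: 18 + 38 = 56 > 11  ✓
b + c vs a: 11 + 38 = 49 > 18  ✓

No: 18 + 11 = 29 is not > 38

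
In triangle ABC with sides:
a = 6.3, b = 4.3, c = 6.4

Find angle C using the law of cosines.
c² = a² + b² − 2ab·cos(C)  ⇒  cos(C) = (a² + b² − c²)/(2ab)
cos(C) = (6.3² + 4.3² − 6.4²)/(2·6.3·4.3) = (39.69 + 18.49 − 40.96)/54.18 = 17.22/54.18 ≈ 0.317829
C = arccos(0.317829) ≈ 71.4683°

C = 71.47°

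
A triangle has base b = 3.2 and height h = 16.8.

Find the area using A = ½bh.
A = ½·b·h = ½·3.2·16.8 = ½·53.76 = 26.88

Area = 26.88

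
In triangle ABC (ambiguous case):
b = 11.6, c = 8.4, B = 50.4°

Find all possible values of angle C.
b/sin(B) = c/sin(C)  ⇒  sin(C) = c·sin(B)/b = 8.4·sin(50.4°)/11.6
sin(50.4°) ≈ 0.770513
sin(C) ≈ 8.4·0.770513/11.6 ≈ 6.47231/11.6 ≈ 0.557958
Candidate 1: C₁ = arcsin(0.557958) ≈ 33.9147°  →  A = 180° − 50.4° − 33.9147° ≈ 95.6853° > 0, valid
Candidate 2: C₂ = 180° − C₁ ≈ 146.085°  →  A = 180° − 50.4° − 146.085° ≈ -16.4853° ≤ 0, not a valid triangle

C = 33.91° (one solution)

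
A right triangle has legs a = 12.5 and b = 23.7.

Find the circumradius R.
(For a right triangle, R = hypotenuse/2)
Hypotenuse c = √(a² + b²) = √(156.25 + 561.69) = √717.94 ≈ 26.7944
R = c/2 ≈ 26.7944/2 ≈ 13.3972

R = 13.4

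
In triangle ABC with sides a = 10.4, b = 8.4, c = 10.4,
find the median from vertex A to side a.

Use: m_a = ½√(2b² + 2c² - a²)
m_a = ½√(2·8.4² + 2·10.4² − 10.4²) = ½√(2·70.56 + 2·108.16 − 108.16) = ½√(141.12 + 216.32 − 108.16) = ½√249.28
√249.28 ≈ 15.7886, so m_a ≈ 7.8943

m_a = 7.894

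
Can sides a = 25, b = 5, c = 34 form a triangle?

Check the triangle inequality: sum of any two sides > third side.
a + b vs c: 25 + 5 = 30 ≤ 34  ✗
a + c vs b: 25 + 34 = 59 > 5  ✓
b + c vs a: 5 + 34 = 39 > 25  ✓

No: 25 + 5 = 30 is not > 34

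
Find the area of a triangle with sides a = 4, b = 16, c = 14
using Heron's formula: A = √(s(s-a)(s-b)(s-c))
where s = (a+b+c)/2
s = (4 + 16 + 14)/2 = 34/2 = 17
s − a = 13, s − b = 1, s − c = 3
s(s−a)(s−b)(s−c) = 17·13·1·3 = 663
Area = √663 ≈ 25.7488

s = 17.0, Area = 25.75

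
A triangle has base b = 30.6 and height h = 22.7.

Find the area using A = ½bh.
A = ½·b·h = ½·30.6·22.7 = ½·694.62 = 347.31

Area = 347.31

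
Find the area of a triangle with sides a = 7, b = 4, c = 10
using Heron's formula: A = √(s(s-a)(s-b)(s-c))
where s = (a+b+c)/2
s = (7 + 4 + 10)/2 = 21/2 = 10.5
s − a = 3.5, s − b = 6.5, s − c = 0.5
s(s−a)(s−b)(s−c) = 10.5·3.5·6.5·0.5 = 119.4375
Area = √119.4375 ≈ 10.9287

s = 10.5, Area = 10.93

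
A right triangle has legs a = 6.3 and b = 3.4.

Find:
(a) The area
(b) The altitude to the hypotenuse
(a) The legs are perpendicular, so Area = ½·a·b = ½·6.3·3.4 = ½·21.42 = 10.71
(b) Hypotenuse c = √(a² + b²) = √(39.69 + 11.56) = √51.25 ≈ 7.15891
    Area = ½·c·h_c  ⇒  h_c = 2·Area/c = 21.42/7.15891 ≈ 2.99208

Area = 10.71, h_c = 2.992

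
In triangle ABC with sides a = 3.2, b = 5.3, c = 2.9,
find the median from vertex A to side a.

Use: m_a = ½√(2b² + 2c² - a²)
m_a = ½√(2·5.3² + 2·2.9² − 3.2²) = ½√(2·28.09 + 2·8.41 − 10.24) = ½√(56.18 + 16.82 − 10.24) = ½√62.76
√62.76 ≈ 7.92212, so m_a ≈ 3.96106

m_a = 3.961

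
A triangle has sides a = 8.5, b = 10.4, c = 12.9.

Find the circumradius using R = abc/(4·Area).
First find the area with Heron's formula.
s = (8.5 + 10.4 + 12.9)/2 = 15.9
Area = √(s(s−a)(s−b)(s−c)) = √(15.9·7.4·5.5·3) ≈ √1941.39 ≈ 44.0612
abc = 8.5·10.4·12.9 = 1140.36
R = abc/(4·Area) ≈ 1140.36/(4·44.0612) = 1140.36/176.245 ≈ 6.47032

R = 6.47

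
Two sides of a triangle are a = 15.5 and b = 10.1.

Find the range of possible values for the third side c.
Triangle inequality: |a − b| < c < a + b
|a − b| = |15.5 − 10.1| = 5.4
a + b = 15.5 + 10.1 = 25.6

5.4 < c < 25.6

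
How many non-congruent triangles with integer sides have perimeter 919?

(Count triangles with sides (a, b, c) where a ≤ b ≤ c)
Let a ≤ b ≤ c with a + b + c = 919. The only binding inequality is a + b > c, i.e. 919 − c > c, so c < 919/2; and c ≥ 919/3 since c is the largest side.
So 307 ≤ c ≤ 459. For each c, b runs from ⌈(919 − c)/2⌉ up to c (then a = 919 − b − c satisfies 1 ≤ a ≤ b automatically), giving c − ⌈(919 − c)/2⌉ + 1 choices.
Summing over c: 2 + 3 + 5 + 6 + … + 228 + 230  (153 terms, c = 307, …, 459) = 17710
Check (closed form: nearest integer to p²/48 for even p, (p+3)²/48 for odd p): (919+3)²/48 = 922²/48 = 850084/48 ≈ 17710.08 → 17710

17710 triangles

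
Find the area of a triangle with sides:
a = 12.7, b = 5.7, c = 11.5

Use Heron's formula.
s = (12.7 + 5.7 + 11.5)/2 = 29.9/2 = 14.95
s − a = 2.25, s − b = 9.25, s − c = 3.45
s(s−a)(s−b)(s−c) = 14.95·2.25·9.25·3.45 ≈ 1073.46
Area = √1073.46 ≈ 32.7636

Area = 32.76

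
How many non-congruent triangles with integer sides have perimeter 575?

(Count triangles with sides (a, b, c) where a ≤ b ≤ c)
Let a ≤ b ≤ c with a + b + c = 575. The only binding inequality is a + b > c, i.e. 575 − c > c, so c < 575/2; and c ≥ 575/3 since c is the largest side.
So 192 ≤ c ≤ 287. For each c, b runs from ⌈(575 − c)/2⌉ up to c (then a = 575 − b − c satisfies 1 ≤ a ≤ b automatically), giving c − ⌈(575 − c)/2⌉ + 1 choices.
Summing over c: 1 + 3 + 4 + 6 + … + 142 + 144  (96 terms, c = 192, …, 287) = 6960
Check (closed form: nearest integer to p²/48 for even p, (p+3)²/48 for odd p): (575+3)²/48 = 578²/48 = 334084/48 ≈ 6960.08 → 6960

6960 triangles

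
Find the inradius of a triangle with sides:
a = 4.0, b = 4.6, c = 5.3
r = Area/s where s is the semi-perimeter.
s = (4.0 + 4.6 + 5.3)/2 = 13.9/2 = 6.95
Area = √(s(s−a)(s−b)(s−c)) = √(6.95·2.95·2.35·1.65) ≈ √79.4984 ≈ 8.91619
r ≈ 8.91619/6.95 ≈ 1.28291

r = 1.283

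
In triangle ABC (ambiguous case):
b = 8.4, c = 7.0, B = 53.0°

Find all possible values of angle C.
b/sin(B) = c/sin(C)  ⇒  sin(C) = c·sin(B)/b = 7.0·sin(53.0°)/8.4
sin(53.0°) ≈ 0.798636
sin(C) ≈ 7.0·0.798636/8.4 ≈ 5.59045/8.4 ≈ 0.66553
Candidate 1: C₁ = arcsin(0.66553) ≈ 41.723°  →  A = 180° − 53.0° − 41.723° ≈ 85.277° > 0, valid
Candidate 2: C₂ = 180° − C₁ ≈ 138.277°  →  A = 180° − 53.0° − 138.277° ≈ -11.277° ≤ 0, not a valid triangle

C = 41.72° (one solution)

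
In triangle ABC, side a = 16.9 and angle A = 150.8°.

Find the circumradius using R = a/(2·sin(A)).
R = a/(2·sin(A)) = 16.9/(2·sin(150.8°))
sin(150.8°) ≈ 0.48786
R ≈ 16.9/(2·0.48786) = 16.9/0.975719 ≈ 17.3206

R = 17.32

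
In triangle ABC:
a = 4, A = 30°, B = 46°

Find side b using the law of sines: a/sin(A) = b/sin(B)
a/sin(A) = b/sin(B)  ⇒  b = a·sin(B)/sin(A) = 4·sin(46°)/sin(30°)
sin(46°) ≈ 0.71934, sin(30°) ≈ 0.5
b ≈ 4·0.71934/0.5 ≈ 2.87736/0.5 ≈ 5.75472

b = 5.755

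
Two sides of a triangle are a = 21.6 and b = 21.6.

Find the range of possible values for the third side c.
Triangle inequality: |a − b| < c < a + b
|a − b| = |21.6 − 21.6| = 0
a + b = 21.6 + 21.6 = 43.2

0 < c < 43.2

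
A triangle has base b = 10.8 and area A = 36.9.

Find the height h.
A = ½·b·h  ⇒  h = 2A/b = 2·36.9/10.8 = 73.8/10.8 ≈ 6.83333

h = 6.833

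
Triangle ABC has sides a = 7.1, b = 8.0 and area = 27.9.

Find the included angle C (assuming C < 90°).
Area = ½·a·b·sin(C)  ⇒  sin(C) = 2·Area/(a·b) = 2·27.9/(7.1·8.0) = 55.8/56.8 ≈ 0.982394
C = arcsin(0.982394) ≈ 79.2328° (taking the acute solution since C < 90°)

C = 79.23°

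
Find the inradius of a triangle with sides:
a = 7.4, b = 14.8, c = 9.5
r = Area/s where s is the semi-perimeter.
s = (7.4 + 14.8 + 9.5)/2 = 31.7/2 = 15.85
Area = √(s(s−a)(s−b)(s−c)) = √(15.85·8.45·1.05·6.35) ≈ √892.995 ≈ 29.883
r ≈ 29.883/15.85 ≈ 1.88536

r = 1.885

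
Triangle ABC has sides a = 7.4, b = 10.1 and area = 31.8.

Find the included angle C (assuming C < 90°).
Area = ½·a·b·sin(C)  ⇒  sin(C) = 2·Area/(a·b) = 2·31.8/(7.4·10.1) = 63.6/74.74 ≈ 0.85095
C = arcsin(0.85095) ≈ 58.3151° (taking the acute solution since C < 90°)

C = 58.32°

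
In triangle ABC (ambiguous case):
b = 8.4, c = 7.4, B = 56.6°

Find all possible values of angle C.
b/sin(B) = c/sin(C)  ⇒  sin(C) = c·sin(B)/b = 7.4·sin(56.6°)/8.4
sin(56.6°) ≈ 0.834848
sin(C) ≈ 7.4·0.834848/8.4 ≈ 6.17787/8.4 ≈ 0.735461
Candidate 1: C₁ = arcsin(0.735461) ≈ 47.3462°  →  A = 180° − 56.6° − 47.3462° ≈ 76.0538° > 0, valid
Candidate 2: C₂ = 180° − C₁ ≈ 132.654°  →  A = 180° − 56.6° − 132.654° ≈ -9.2538° ≤ 0, not a valid triangle

C = 47.35° (one solution)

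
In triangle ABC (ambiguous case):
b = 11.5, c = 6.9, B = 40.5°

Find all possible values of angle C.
b/sin(B) = c/sin(C)  ⇒  sin(C) = c·sin(B)/b = 6.9·sin(40.5°)/11.5
sin(40.5°) ≈ 0.649448
sin(C) ≈ 6.9·0.649448/11.5 ≈ 4.48119/11.5 ≈ 0.389669
Candidate 1: C₁ = arcsin(0.389669) ≈ 22.9339°  →  A = 180° − 40.5° − 22.9339° ≈ 116.566° > 0, valid
Candidate 2: C₂ = 180° − C₁ ≈ 157.066°  →  A = 180° − 40.5° − 157.066° ≈ -17.5661° ≤ 0, not a valid triangle

C = 22.93° (one solution)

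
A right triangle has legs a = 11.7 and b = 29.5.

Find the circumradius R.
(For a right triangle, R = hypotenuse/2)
Hypotenuse c = √(a² + b²) = √(136.89 + 870.25) = √1007.14 ≈ 31.7355
R = c/2 ≈ 31.7355/2 ≈ 15.8677

R = 15.87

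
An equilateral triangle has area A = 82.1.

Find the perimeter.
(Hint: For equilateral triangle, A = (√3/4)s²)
A = (√3/4)s²  ⇒  s² = 4A/√3 = 4·82.1/√3 = 328.4/1.73205 ≈ 189.602
s ≈ √189.602 ≈ 13.7696
Perimeter = 3s ≈ 3·13.7696 ≈ 41.3088

Perimeter = 41.31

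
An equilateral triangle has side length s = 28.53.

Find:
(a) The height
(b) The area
(a) The height splits the triangle into two 30-60-90 halves: h = s·√3/2 = 28.53·1.73205/2 ≈ 49.4154/2 ≈ 24.7077
(b) Area = (√3/4)·s² = (√3/4)·28.53² = (√3/4)·813.9609 ≈ 0.433013·813.9609 ≈ 352.455

Height = 24.71, Area = 352.5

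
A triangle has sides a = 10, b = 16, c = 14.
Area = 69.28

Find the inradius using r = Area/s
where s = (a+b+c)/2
s = (10 + 16 + 14)/2 = 40/2 = 20
r = Area/s = 69.28/20 ≈ 3.464

r = 3.464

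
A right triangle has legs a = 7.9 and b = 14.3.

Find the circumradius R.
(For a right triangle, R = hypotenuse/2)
Hypotenuse c = √(a² + b²) = √(62.41 + 204.49) = √266.9 ≈ 16.3371
R = c/2 ≈ 16.3371/2 ≈ 8.16854

R = 8.169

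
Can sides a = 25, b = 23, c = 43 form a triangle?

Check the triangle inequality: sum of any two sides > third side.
a + b vs c: 25 + 23 = 48 > 43  ✓
a + c vs b: 25 + 43 = 68 > 23  ✓
b + c vs a: 23 + 43 = 66 > 25  ✓

Yes, triangle inequality satisfied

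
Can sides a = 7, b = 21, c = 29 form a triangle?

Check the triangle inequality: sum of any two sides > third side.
a + b vs c: 7 + 21 = 28 ≤ 29  ✗
a + c vs b: 7 + 29 = 36 > 21  ✓
b + c vs a: 21 + 29 = 50 > 7  ✓

No: 7 + 21 = 28 is not > 29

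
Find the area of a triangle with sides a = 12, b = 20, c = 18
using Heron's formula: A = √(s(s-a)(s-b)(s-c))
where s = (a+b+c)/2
s = (12 + 20 + 18)/2 = 50/2 = 25
s − a = 13, s − b = 5, s − c = 7
s(s−a)(s−b)(s−c) = 25·13·5·7 = 11375
Area = √11375 ≈ 106.654

s = 25.0, Area = 106.7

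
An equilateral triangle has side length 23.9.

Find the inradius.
r = Area/s with s the semi-perimeter.
Area = (√3/4)·23.9² = (√3/4)·571.21 ≈ 0.433013·571.21 ≈ 247.341
s = 3·23.9/2 = 35.85
r ≈ 247.341/35.85 ≈ 6.89934
(Equivalently r = side/(2√3) = 23.9/3.4641 ≈ 6.89934.)

r = 6.899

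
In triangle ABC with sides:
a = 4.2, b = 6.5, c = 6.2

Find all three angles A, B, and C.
Law of cosines for each angle (a² = 17.64, b² = 42.25, c² = 38.44):
cos(A) = (b² + c² − a²)/(2bc) = (42.25 + 38.44 − 17.64)/(2·6.5·6.2) = 63.05/80.6 ≈ 0.782258  ⇒  A ≈ 38.5322°
cos(B) = (a² + c² − b²)/(2ac) = (17.64 + 38.44 − 42.25)/(2·4.2·6.2) = 13.83/52.08 ≈ 0.265553  ⇒  B ≈ 74.6002°
cos(C) = (a² + b² − c²)/(2ab) = (17.64 + 42.25 − 38.44)/(2·4.2·6.5) = 21.45/54.6 ≈ 0.392857  ⇒  C ≈ 66.8676°
Check: A + B + C ≈ 180°

A = 38.53°, B = 74.6°, C = 66.87°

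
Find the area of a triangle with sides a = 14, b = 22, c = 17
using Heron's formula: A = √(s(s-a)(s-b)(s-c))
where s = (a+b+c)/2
s = (14 + 22 + 17)/2 = 53/2 = 26.5
s − a = 12.5, s − b = 4.5, s − c = 9.5
s(s−a)(s−b)(s−c) = 26.5·12.5·4.5·9.5 = 14160.9375
Area = √14160.9375 ≈ 119

s = 26.5, Area = 119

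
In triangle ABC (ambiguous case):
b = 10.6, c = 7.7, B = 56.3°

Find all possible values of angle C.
b/sin(B) = c/sin(C)  ⇒  sin(C) = c·sin(B)/b = 7.7·sin(56.3°)/10.6
sin(56.3°) ≈ 0.831954
sin(C) ≈ 7.7·0.831954/10.6 ≈ 6.40605/10.6 ≈ 0.604344
Candidate 1: C₁ = arcsin(0.604344) ≈ 37.1817°  →  A = 180° − 56.3° − 37.1817° ≈ 86.5183° > 0, valid
Candidate 2: C₂ = 180° − C₁ ≈ 142.818°  →  A = 180° − 56.3° − 142.818° ≈ -19.1183° ≤ 0, not a valid triangle

C = 37.18° (one solution)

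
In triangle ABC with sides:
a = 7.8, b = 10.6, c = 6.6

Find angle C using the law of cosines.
c² = a² + b² − 2ab·cos(C)  ⇒  cos(C) = (a² + b² − c²)/(2ab)
cos(C) = (7.8² + 10.6² − 6.6²)/(2·7.8·10.6) = (60.84 + 112.36 − 43.56)/165.36 = 129.64/165.36 ≈ 0.783986
C = arccos(0.783986) ≈ 38.373°

C = 38.37°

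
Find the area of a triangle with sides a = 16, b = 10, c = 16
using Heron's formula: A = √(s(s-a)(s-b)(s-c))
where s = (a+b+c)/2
s = (16 + 10 + 16)/2 = 42/2 = 21
s − a = 5, s − b = 11, s − c = 5
s(s−a)(s−b)(s−c) = 21·5·11·5 = 5775
Area = √5775 ≈ 75.9934

s = 21.0, Area = 75.99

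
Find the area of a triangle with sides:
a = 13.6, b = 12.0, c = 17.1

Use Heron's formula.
s = (13.6 + 12.0 + 17.1)/2 = 42.7/2 = 21.35
s − a = 7.75, s − b = 9.35, s − c = 4.25
s(s−a)(s−b)(s−c) = 21.35·7.75·9.35·4.25 ≈ 6575.07
Area = √6575.07 ≈ 81.0868

Area = 81.09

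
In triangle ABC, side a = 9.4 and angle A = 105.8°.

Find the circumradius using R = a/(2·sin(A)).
R = a/(2·sin(A)) = 9.4/(2·sin(105.8°))
sin(105.8°) ≈ 0.962218
R ≈ 9.4/(2·0.962218) = 9.4/1.92444 ≈ 4.88455

R = 4.885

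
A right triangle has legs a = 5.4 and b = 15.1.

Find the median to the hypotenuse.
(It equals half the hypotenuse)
Hypotenuse c = √(a² + b²) = √(29.16 + 228.01) = √257.17 ≈ 16.0365
Median to hypotenuse = c/2 ≈ 16.0365/2 ≈ 8.01826

Median = 8.018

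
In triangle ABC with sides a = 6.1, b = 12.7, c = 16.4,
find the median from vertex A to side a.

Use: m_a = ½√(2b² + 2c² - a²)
m_a = ½√(2·12.7² + 2·16.4² − 6.1²) = ½√(2·161.29 + 2·268.96 − 37.21) = ½√(322.58 + 537.92 − 37.21) = ½√823.29
√823.29 ≈ 28.693, so m_a ≈ 14.3465

m_a = 14.35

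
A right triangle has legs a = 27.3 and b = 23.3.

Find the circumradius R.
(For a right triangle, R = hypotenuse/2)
Hypotenuse c = √(a² + b²) = √(745.29 + 542.89) = √1288.18 ≈ 35.8912
R = c/2 ≈ 35.8912/2 ≈ 17.9456

R = 17.95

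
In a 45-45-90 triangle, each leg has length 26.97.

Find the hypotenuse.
In a 45-45-90 triangle the sides are in ratio 1 : 1 : √2, so hypotenuse = leg·√2.
Hypotenuse = 26.97·√2 ≈ 26.97·1.41421 ≈ 38.1413

Hypotenuse = 26.97√2 = 38.14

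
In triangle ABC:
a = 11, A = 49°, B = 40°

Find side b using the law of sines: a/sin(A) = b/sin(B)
a/sin(A) = b/sin(B)  ⇒  b = a·sin(B)/sin(A) = 11·sin(40°)/sin(49°)
sin(40°) ≈ 0.642788, sin(49°) ≈ 0.75471
b ≈ 11·0.642788/0.75471 ≈ 7.07066/0.75471 ≈ 9.36872

b = 9.369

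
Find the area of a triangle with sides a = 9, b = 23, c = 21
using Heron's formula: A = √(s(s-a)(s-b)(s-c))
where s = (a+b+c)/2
s = (9 + 23 + 21)/2 = 53/2 = 26.5
s − a = 17.5, s − b = 3.5, s − c = 5.5
s(s−a)(s−b)(s−c) = 26.5·17.5·3.5·5.5 = 8927.1875
Area = √8927.1875 ≈ 94.4838

s = 26.5, Area = 94.48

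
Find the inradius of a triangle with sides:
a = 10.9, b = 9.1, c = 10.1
r = Area/s where s is the semi-perimeter.
s = (10.9 + 9.1 + 10.1)/2 = 30.1/2 = 15.05
Area = √(s(s−a)(s−b)(s−c)) = √(15.05·4.15·5.95·4.95) ≈ √1839.53 ≈ 42.8897
r ≈ 42.8897/15.05 ≈ 2.84982

r = 2.85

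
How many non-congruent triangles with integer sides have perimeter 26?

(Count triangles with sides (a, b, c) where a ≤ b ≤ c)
Let a ≤ b ≤ c with a + b + c = 26. The only binding inequality is a + b > c, i.e. 26 − c > c, so c < 26/2; and c ≥ 26/3 since c is the largest side.
So 9 ≤ c ≤ 12. For each c, b runs from ⌈(26 − c)/2⌉ up to c (then a = 26 − b − c satisfies 1 ≤ a ≤ b automatically), giving c − ⌈(26 − c)/2⌉ + 1 choices.
Summing over c: 1 + 3 + 4 + 6 = 14
Check (closed form: nearest integer to p²/48 for even p, (p+3)²/48 for odd p): 26²/48 = 676/48 ≈ 14.08 → 14

14 triangles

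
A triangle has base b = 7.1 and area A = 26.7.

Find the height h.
A = ½·b·h  ⇒  h = 2A/b = 2·26.7/7.1 = 53.4/7.1 ≈ 7.52113

h = 7.521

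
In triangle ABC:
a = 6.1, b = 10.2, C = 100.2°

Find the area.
Two sides and the included angle (SAS): A = ½·a·b·sin(C) = ½·6.1·10.2·sin(100.2°)
sin(100.2°) ≈ 0.984196
A ≈ ½·62.22·0.984196 = 31.11·0.984196 ≈ 30.6183

Area = 30.62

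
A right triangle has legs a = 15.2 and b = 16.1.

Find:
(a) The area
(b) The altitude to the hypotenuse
(a) The legs are perpendicular, so Area = ½·a·b = ½·15.2·16.1 = ½·244.72 = 122.36
(b) Hypotenuse c = √(a² + b²) = √(231.04 + 259.21) = √490.25 ≈ 22.1416
    Area = ½·c·h_c  ⇒  h_c = 2·Area/c = 244.72/22.1416 ≈ 11.0525

Area = 122.36, h_c = 11.05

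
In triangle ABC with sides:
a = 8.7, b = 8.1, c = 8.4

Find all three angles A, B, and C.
Law of cosines for each angle (a² = 75.69, b² = 65.61, c² = 70.56):
cos(A) = (b² + c² − a²)/(2bc) = (65.61 + 70.56 − 75.69)/(2·8.1·8.4) = 60.48/136.08 ≈ 0.444444  ⇒  A ≈ 63.6122°
cos(B) = (a² + c² − b²)/(2ac) = (75.69 + 70.56 − 65.61)/(2·8.7·8.4) = 80.64/146.16 ≈ 0.551724  ⇒  B ≈ 56.5146°
cos(C) = (a² + b² − c²)/(2ab) = (75.69 + 65.61 − 70.56)/(2·8.7·8.1) = 70.74/140.94 ≈ 0.501916  ⇒  C ≈ 59.8732°
Check: A + B + C ≈ 180°

A = 63.61°, B = 56.51°, C = 59.87°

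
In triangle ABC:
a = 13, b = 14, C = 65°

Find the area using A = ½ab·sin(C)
A = ½·a·b·sin(C) = ½·13·14·sin(65°)
sin(65°) ≈ 0.906308
A ≈ ½·182·0.906308 = 91·0.906308 ≈ 82.474

Area = 82.47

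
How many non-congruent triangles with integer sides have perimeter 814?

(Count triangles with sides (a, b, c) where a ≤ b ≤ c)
Let a ≤ b ≤ c with a + b + c = 814. The only binding inequality is a + b > c, i.e. 814 − c > c, so c < 814/2; and c ≥ 814/3 since c is the largest side.
So 272 ≤ c ≤ 406. For each c, b runs from ⌈(814 − c)/2⌉ up to c (then a = 814 − b − c satisfies 1 ≤ a ≤ b automatically), giving c − ⌈(814 − c)/2⌉ + 1 choices.
Summing over c: 2 + 3 + 5 + 6 + … + 201 + 203  (135 terms, c = 272, …, 406) = 13804
Check (closed form: nearest integer to p²/48 for even p, (p+3)²/48 for odd p): 814²/48 = 662596/48 ≈ 13804.08 → 13804

13804 triangles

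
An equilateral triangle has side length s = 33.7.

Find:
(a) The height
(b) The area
(a) The height splits the triangle into two 30-60-90 halves: h = s·√3/2 = 33.7·1.73205/2 ≈ 58.3701/2 ≈ 29.1851
(b) Area = (√3/4)·s² = (√3/4)·33.7² = (√3/4)·1135.69 ≈ 0.433013·1135.69 ≈ 491.768

Height = 29.19, Area = 491.8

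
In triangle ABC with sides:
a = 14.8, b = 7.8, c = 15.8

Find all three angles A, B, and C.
Law of cosines for each angle (a² = 219.04, b² = 60.84, c² = 249.64):
cos(A) = (b² + c² − a²)/(2bc) = (60.84 + 249.64 − 219.04)/(2·7.8·15.8) = 91.44/246.48 ≈ 0.370983  ⇒  A ≈ 68.2237°
cos(B) = (a² + c² − b²)/(2ac) = (219.04 + 249.64 − 60.84)/(2·14.8·15.8) = 407.84/467.68 ≈ 0.872049  ⇒  B ≈ 29.3023°
cos(C) = (a² + b² − c²)/(2ab) = (219.04 + 60.84 − 249.64)/(2·14.8·7.8) = 30.24/230.88 ≈ 0.130977  ⇒  C ≈ 82.4739°
Check: A + B + C ≈ 180°

A = 68.22°, B = 29.3°, C = 82.47°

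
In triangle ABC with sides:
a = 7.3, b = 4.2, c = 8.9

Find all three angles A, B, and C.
Law of cosines for each angle (a² = 53.29, b² = 17.64, c² = 79.21):
cos(A) = (b² + c² − a²)/(2bc) = (17.64 + 79.21 − 53.29)/(2·4.2·8.9) = 43.56/74.76 ≈ 0.582665  ⇒  A ≈ 54.3618°
cos(B) = (a² + c² − b²)/(2ac) = (53.29 + 79.21 − 17.64)/(2·7.3·8.9) = 114.86/129.94 ≈ 0.883946  ⇒  B ≈ 27.8779°
cos(C) = (a² + b² − c²)/(2ab) = (53.29 + 17.64 − 79.21)/(2·7.3·4.2) = -8.28/61.32 ≈ -0.135029  ⇒  C ≈ 97.7603°
Check: A + B + C ≈ 180°

A = 54.36°, B = 27.88°, C = 97.76°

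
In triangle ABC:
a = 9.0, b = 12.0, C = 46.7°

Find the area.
Two sides and the included angle (SAS): A = ½·a·b·sin(C) = ½·9.0·12.0·sin(46.7°)
sin(46.7°) ≈ 0.727773
A ≈ ½·108·0.727773 = 54·0.727773 ≈ 39.2997

Area = 39.3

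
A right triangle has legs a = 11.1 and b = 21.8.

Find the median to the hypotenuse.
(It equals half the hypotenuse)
Hypotenuse c = √(a² + b²) = √(123.21 + 475.24) = √598.45 ≈ 24.4632
Median to hypotenuse = c/2 ≈ 24.4632/2 ≈ 12.2316

Median = 12.23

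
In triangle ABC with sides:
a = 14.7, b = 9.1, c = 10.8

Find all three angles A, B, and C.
Law of cosines for each angle (a² = 216.09, b² = 82.81, c² = 116.64):
cos(A) = (b² + c² − a²)/(2bc) = (82.81 + 116.64 − 216.09)/(2·9.1·10.8) = -16.64/196.56 ≈ -0.0846561  ⇒  A ≈ 94.8562°
cos(B) = (a² + c² − b²)/(2ac) = (216.09 + 116.64 − 82.81)/(2·14.7·10.8) = 249.92/317.52 ≈ 0.7871  ⇒  B ≈ 38.0847°
cos(C) = (a² + b² − c²)/(2ab) = (216.09 + 82.81 − 116.64)/(2·14.7·9.1) = 182.26/267.54 ≈ 0.681244  ⇒  C ≈ 47.0591°
Check: A + B + C ≈ 180°

A = 94.86°, B = 38.08°, C = 47.06°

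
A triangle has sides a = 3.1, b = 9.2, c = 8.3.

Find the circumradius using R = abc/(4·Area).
First find the area with Heron's formula.
s = (3.1 + 9.2 + 8.3)/2 = 10.3
Area = √(s(s−a)(s−b)(s−c)) = √(10.3·7.2·1.1·2) ≈ √163.152 ≈ 12.7731
abc = 3.1·9.2·8.3 = 236.716
R = abc/(4·Area) ≈ 236.716/(4·12.7731) = 236.716/51.0924 ≈ 4.6331

R = 4.633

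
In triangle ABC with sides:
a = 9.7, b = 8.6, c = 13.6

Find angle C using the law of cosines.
c² = a² + b² − 2ab·cos(C)  ⇒  cos(C) = (a² + b² − c²)/(2ab)
cos(C) = (9.7² + 8.6² − 13.6²)/(2·9.7·8.6) = (94.09 + 73.96 − 184.96)/166.84 = -16.91/166.84 ≈ -0.101355
C = arccos(-0.101355) ≈ 95.8172°

C = 95.82°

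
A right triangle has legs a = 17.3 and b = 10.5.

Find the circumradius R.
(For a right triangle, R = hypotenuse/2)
Hypotenuse c = √(a² + b²) = √(299.29 + 110.25) = √409.54 ≈ 20.2371
R = c/2 ≈ 20.2371/2 ≈ 10.1185

R = 10.12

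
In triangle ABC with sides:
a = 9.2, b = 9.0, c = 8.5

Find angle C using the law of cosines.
c² = a² + b² − 2ab·cos(C)  ⇒  cos(C) = (a² + b² − c²)/(2ab)
cos(C) = (9.2² + 9.0² − 8.5²)/(2·9.2·9.0) = (84.64 + 81 − 72.25)/165.6 = 93.39/165.6 ≈ 0.563949
C = arccos(0.563949) ≈ 55.6706°

C = 55.67°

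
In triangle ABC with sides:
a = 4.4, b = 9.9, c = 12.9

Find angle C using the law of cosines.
c² = a² + b² − 2ab·cos(C)  ⇒  cos(C) = (a² + b² − c²)/(2ab)
cos(C) = (4.4² + 9.9² − 12.9²)/(2·4.4·9.9) = (19.36 + 98.01 − 166.41)/87.12 = -49.04/87.12 ≈ -0.562902
C = arccos(-0.562902) ≈ 124.257°

C = 124.3°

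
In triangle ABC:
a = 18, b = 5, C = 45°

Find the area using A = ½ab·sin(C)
A = ½·a·b·sin(C) = ½·18·5·sin(45°)
sin(45°) ≈ 0.707107
A ≈ ½·90·0.707107 = 45·0.707107 ≈ 31.8198

Area = 31.82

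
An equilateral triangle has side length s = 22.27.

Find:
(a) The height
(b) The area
(a) The height splits the triangle into two 30-60-90 halves: h = s·√3/2 = 22.27·1.73205/2 ≈ 38.5728/2 ≈ 19.2864
(b) Area = (√3/4)·s² = (√3/4)·22.27² = (√3/4)·495.9529 ≈ 0.433013·495.9529 ≈ 214.754

Height = 19.29, Area = 214.8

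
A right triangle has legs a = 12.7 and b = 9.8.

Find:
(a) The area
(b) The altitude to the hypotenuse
(a) The legs are perpendicular, so Area = ½·a·b = ½·12.7·9.8 = ½·124.46 = 62.23
(b) Hypotenuse c = √(a² + b²) = √(161.29 + 96.04) = √257.33 ≈ 16.0415
    Area = ½·c·h_c  ⇒  h_c = 2·Area/c = 124.46/16.0415 ≈ 7.75862

Area = 62.23, h_c = 7.759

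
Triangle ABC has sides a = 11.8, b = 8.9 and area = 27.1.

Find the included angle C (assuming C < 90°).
Area = ½·a·b·sin(C)  ⇒  sin(C) = 2·Area/(a·b) = 2·27.1/(11.8·8.9) = 54.2/105.02 ≈ 0.516092
C = arcsin(0.516092) ≈ 31.0705° (taking the acute solution since C < 90°)

C = 31.07°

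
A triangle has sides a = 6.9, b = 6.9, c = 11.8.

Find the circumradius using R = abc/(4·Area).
First find the area with Heron's formula.
s = (6.9 + 6.9 + 11.8)/2 = 12.8
Area = √(s(s−a)(s−b)(s−c)) = √(12.8·5.9·5.9·1) ≈ √445.568 ≈ 21.1085
abc = 6.9·6.9·11.8 = 561.798
R = abc/(4·Area) ≈ 561.798/(4·21.1085) = 561.798/84.4339 ≈ 6.6537

R = 6.654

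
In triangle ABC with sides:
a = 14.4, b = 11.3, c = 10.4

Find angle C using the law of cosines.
c² = a² + b² − 2ab·cos(C)  ⇒  cos(C) = (a² + b² − c²)/(2ab)
cos(C) = (14.4² + 11.3² − 10.4²)/(2·14.4·11.3) = (207.36 + 127.69 − 108.16)/325.44 = 226.89/325.44 ≈ 0.697179
C = arccos(0.697179) ≈ 45.7989°

C = 45.8°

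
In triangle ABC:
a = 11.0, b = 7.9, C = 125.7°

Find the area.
Two sides and the included angle (SAS): A = ½·a·b·sin(C) = ½·11.0·7.9·sin(125.7°)
sin(125.7°) ≈ 0.812084
A ≈ ½·86.9·0.812084 = 43.45·0.812084 ≈ 35.285

Area = 35.29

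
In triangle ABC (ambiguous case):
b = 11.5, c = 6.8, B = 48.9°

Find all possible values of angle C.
b/sin(B) = c/sin(C)  ⇒  sin(C) = c·sin(B)/b = 6.8·sin(48.9°)/11.5
sin(48.9°) ≈ 0.753563
sin(C) ≈ 6.8·0.753563/11.5 ≈ 5.12423/11.5 ≈ 0.445585
Candidate 1: C₁ = arcsin(0.445585) ≈ 26.4608°  →  A = 180° − 48.9° − 26.4608° ≈ 104.639° > 0, valid
Candidate 2: C₂ = 180° − C₁ ≈ 153.539°  →  A = 180° − 48.9° − 153.539° ≈ -22.4392° ≤ 0, not a valid triangle

C = 26.46° (one solution)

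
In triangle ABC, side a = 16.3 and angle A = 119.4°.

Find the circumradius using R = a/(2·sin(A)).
R = a/(2·sin(A)) = 16.3/(2·sin(119.4°))
sin(119.4°) ≈ 0.871214
R ≈ 16.3/(2·0.871214) = 16.3/1.74243 ≈ 9.35476

R = 9.355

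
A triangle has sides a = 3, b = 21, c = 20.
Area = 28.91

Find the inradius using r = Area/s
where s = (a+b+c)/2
s = (3 + 21 + 20)/2 = 44/2 = 22
r = Area/s = 28.91/22 ≈ 1.31409

r = 1.314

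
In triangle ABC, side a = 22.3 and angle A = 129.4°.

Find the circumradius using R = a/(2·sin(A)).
R = a/(2·sin(A)) = 22.3/(2·sin(129.4°))
sin(129.4°) ≈ 0.772734
R ≈ 22.3/(2·0.772734) = 22.3/1.54547 ≈ 14.4293

R = 14.43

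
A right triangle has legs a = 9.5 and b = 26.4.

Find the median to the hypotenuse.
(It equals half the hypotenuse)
Hypotenuse c = √(a² + b²) = √(90.25 + 696.96) = √787.21 ≈ 28.0573
Median to hypotenuse = c/2 ≈ 28.0573/2 ≈ 14.0286

Median = 14.03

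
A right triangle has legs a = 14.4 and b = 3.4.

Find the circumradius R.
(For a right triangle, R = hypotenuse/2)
Hypotenuse c = √(a² + b²) = √(207.36 + 11.56) = √218.92 ≈ 14.7959
R = c/2 ≈ 14.7959/2 ≈ 7.39797

R = 7.398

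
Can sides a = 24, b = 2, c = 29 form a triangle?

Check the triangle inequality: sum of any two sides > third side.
a + b vs c: 24 + 2 = 26 ≤ 29  ✗
a + c vs b: 24 + 29 = 53 > 2  ✓
b + c vs a: 2 + 29 = 31 > 24  ✓

No: 24 + 2 = 26 is not > 29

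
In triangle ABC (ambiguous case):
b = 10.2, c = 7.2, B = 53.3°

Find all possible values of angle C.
b/sin(B) = c/sin(C)  ⇒  sin(C) = c·sin(B)/b = 7.2·sin(53.3°)/10.2
sin(53.3°) ≈ 0.801776
sin(C) ≈ 7.2·0.801776/10.2 ≈ 5.77278/10.2 ≈ 0.565959
Candidate 1: C₁ = arcsin(0.565959) ≈ 34.4689°  →  A = 180° − 53.3° − 34.4689° ≈ 92.2311° > 0, valid
Candidate 2: C₂ = 180° − C₁ ≈ 145.531°  →  A = 180° − 53.3° − 145.531° ≈ -18.8311° ≤ 0, not a valid triangle

C = 34.47° (one solution)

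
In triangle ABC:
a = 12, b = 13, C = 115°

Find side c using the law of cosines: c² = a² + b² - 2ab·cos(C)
c² = 12² + 13² − 2·12·13·cos(115°)
cos(115°) ≈ -0.422618
c² ≈ 144 + 169 − 312·(-0.422618) ≈ 313 + 131.857 ≈ 444.857
c ≈ √444.857 ≈ 21.0916

c = 21.09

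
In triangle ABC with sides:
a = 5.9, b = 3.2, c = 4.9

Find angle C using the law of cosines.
c² = a² + b² − 2ab·cos(C)  ⇒  cos(C) = (a² + b² − c²)/(2ab)
cos(C) = (5.9² + 3.2² − 4.9²)/(2·5.9·3.2) = (34.81 + 10.24 − 24.01)/37.76 = 21.04/37.76 ≈ 0.557203
C = arccos(0.557203) ≈ 56.1374°

C = 56.14°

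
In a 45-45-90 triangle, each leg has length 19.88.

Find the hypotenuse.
In a 45-45-90 triangle the sides are in ratio 1 : 1 : √2, so hypotenuse = leg·√2.
Hypotenuse = 19.88·√2 ≈ 19.88·1.41421 ≈ 28.1146

Hypotenuse = 19.88√2 = 28.11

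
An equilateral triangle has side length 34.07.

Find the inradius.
r = Area/s with s the semi-perimeter.
Area = (√3/4)·34.07² = (√3/4)·1160.7649 ≈ 0.433013·1160.7649 ≈ 502.626
s = 3·34.07/2 = 51.105
r ≈ 502.626/51.105 ≈ 9.83516
(Equivalently r = side/(2√3) = 34.07/3.4641 ≈ 9.83516.)

r = 9.835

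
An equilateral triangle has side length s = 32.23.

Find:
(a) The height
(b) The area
(a) The height splits the triangle into two 30-60-90 halves: h = s·√3/2 = 32.23·1.73205/2 ≈ 55.824/2 ≈ 27.912
(b) Area = (√3/4)·s² = (√3/4)·32.23² = (√3/4)·1038.7729 ≈ 0.433013·1038.7729 ≈ 449.802

Height = 27.91, Area = 449.8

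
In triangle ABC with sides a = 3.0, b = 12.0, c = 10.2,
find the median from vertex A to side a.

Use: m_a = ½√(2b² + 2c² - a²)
m_a = ½√(2·12.0² + 2·10.2² − 3.0²) = ½√(2·144 + 2·104.04 − 9) = ½√(288 + 208.08 − 9) = ½√487.08
√487.08 ≈ 22.0699, so m_a ≈ 11.0349

m_a = 11.03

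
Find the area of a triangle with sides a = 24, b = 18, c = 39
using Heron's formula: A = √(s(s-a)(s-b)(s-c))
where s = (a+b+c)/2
s = (24 + 18 + 39)/2 = 81/2 = 40.5
s − a = 16.5, s − b = 22.5, s − c = 1.5
s(s−a)(s−b)(s−c) = 40.5·16.5·22.5·1.5 = 22553.4375
Area = √22553.4375 ≈ 150.178

s = 40.5, Area = 150.2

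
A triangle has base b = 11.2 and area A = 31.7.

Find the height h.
A = ½·b·h  ⇒  h = 2A/b = 2·31.7/11.2 = 63.4/11.2 ≈ 5.66071

h = 5.661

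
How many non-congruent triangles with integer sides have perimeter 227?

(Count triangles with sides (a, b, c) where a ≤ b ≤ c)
Let a ≤ b ≤ c with a + b + c = 227. The only binding inequality is a + b > c, i.e. 227 − c > c, so c < 227/2; and c ≥ 227/3 since c is the largest side.
So 76 ≤ c ≤ 113. For each c, b runs from ⌈(227 − c)/2⌉ up to c (then a = 227 − b − c satisfies 1 ≤ a ≤ b automatically), giving c − ⌈(227 − c)/2⌉ + 1 choices.
Summing over c: 1 + 3 + 4 + 6 + … + 55 + 57  (38 terms, c = 76, …, 113) = 1102
Check (closed form: nearest integer to p²/48 for even p, (p+3)²/48 for odd p): (227+3)²/48 = 230²/48 = 52900/48 ≈ 1102.08 → 1102

1102 triangles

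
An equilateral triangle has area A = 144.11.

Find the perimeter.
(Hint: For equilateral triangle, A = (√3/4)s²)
A = (√3/4)s²  ⇒  s² = 4A/√3 = 4·144.11/√3 = 576.44/1.73205 ≈ 332.808
s ≈ √332.808 ≈ 18.243
Perimeter = 3s ≈ 3·18.243 ≈ 54.7291

Perimeter = 54.73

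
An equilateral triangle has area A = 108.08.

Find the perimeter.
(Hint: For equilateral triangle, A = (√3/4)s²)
A = (√3/4)s²  ⇒  s² = 4A/√3 = 4·108.08/√3 = 432.32/1.73205 ≈ 249.6
s ≈ √249.6 ≈ 15.7987
Perimeter = 3s ≈ 3·15.7987 ≈ 47.3962

Perimeter = 47.4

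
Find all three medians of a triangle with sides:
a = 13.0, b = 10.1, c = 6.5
Median formula: m_a = ½√(2b² + 2c² − a²) (and cyclically). a² = 169, b² = 102.01, c² = 42.25.
m_a = ½√(2·102.01 + 2·42.25 − 169) = ½√119.52 ≈ ½·10.9325 ≈ 5.46626
m_b = ½√(2·169 + 2·42.25 − 102.01) = ½√320.49 ≈ ½·17.9022 ≈ 8.95112
m_c = ½√(2·169 + 2·102.01 − 42.25) = ½√499.77 ≈ ½·22.3555 ≈ 11.1778

m_a = 5.466, m_b = 8.951, m_c = 11.18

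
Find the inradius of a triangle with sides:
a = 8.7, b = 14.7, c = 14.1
r = Area/s where s is the semi-perimeter.
s = (8.7 + 14.7 + 14.1)/2 = 37.5/2 = 18.75
Area = √(s(s−a)(s−b)(s−c)) = √(18.75·10.05·4.05·4.65) ≈ √3548.75 ≈ 59.5714
r ≈ 59.5714/18.75 ≈ 3.17714

r = 3.177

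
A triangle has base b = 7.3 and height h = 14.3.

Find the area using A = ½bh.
A = ½·b·h = ½·7.3·14.3 = ½·104.39 = 52.195

Area = 52.195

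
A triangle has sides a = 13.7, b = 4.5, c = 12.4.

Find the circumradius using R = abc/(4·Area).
First find the area with Heron's formula.
s = (13.7 + 4.5 + 12.4)/2 = 15.3
Area = √(s(s−a)(s−b)(s−c)) = √(15.3·1.6·10.8·2.9) ≈ √766.714 ≈ 27.6896
abc = 13.7·4.5·12.4 = 764.46
R = abc/(4·Area) ≈ 764.46/(4·27.6896) = 764.46/110.758 ≈ 6.90205

R = 6.902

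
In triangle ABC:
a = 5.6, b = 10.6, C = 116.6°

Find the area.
Two sides and the included angle (SAS): A = ½·a·b·sin(C) = ½·5.6·10.6·sin(116.6°)
sin(116.6°) ≈ 0.894154
A ≈ ½·59.36·0.894154 = 29.68·0.894154 ≈ 26.5385

Area = 26.54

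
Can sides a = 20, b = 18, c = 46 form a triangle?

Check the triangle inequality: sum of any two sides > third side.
a + b vs c: 20 + 18 = 38 ≤ 46  ✗
a + c vs b: 20 + 46 = 66 > 18  ✓
b + c vs a: 18 + 46 = 64 > 20  ✓

No: 20 + 18 = 38 is not > 46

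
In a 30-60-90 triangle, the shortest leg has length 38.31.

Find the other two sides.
In a 30-60-90 triangle the sides are in ratio 1 : √3 : 2 (short leg : long leg : hypotenuse).
Long leg = 38.31·√3 ≈ 38.31·1.73205 ≈ 66.3549
Hypotenuse = 2·38.31 = 76.62

Long leg = 38.31√3 = 66.35, Hypotenuse = 76.62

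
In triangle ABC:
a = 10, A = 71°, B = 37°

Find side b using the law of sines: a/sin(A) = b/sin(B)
a/sin(A) = b/sin(B)  ⇒  b = a·sin(B)/sin(A) = 10·sin(37°)/sin(71°)
sin(37°) ≈ 0.601815, sin(71°) ≈ 0.945519
b ≈ 10·0.601815/0.945519 ≈ 6.01815/0.945519 ≈ 6.36492

b = 6.365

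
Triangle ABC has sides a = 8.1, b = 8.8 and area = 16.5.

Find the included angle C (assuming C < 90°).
Area = ½·a·b·sin(C)  ⇒  sin(C) = 2·Area/(a·b) = 2·16.5/(8.1·8.8) = 33/71.28 ≈ 0.462963
C = arcsin(0.462963) ≈ 27.5785° (taking the acute solution since C < 90°)

C = 27.58°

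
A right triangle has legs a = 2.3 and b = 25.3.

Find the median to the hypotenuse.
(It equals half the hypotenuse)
Hypotenuse c = √(a² + b²) = √(5.29 + 640.09) = √645.38 ≈ 25.4043
Median to hypotenuse = c/2 ≈ 25.4043/2 ≈ 12.7022

Median = 12.7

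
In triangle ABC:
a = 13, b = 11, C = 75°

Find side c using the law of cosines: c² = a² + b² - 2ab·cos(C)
c² = 13² + 11² − 2·13·11·cos(75°)
cos(75°) ≈ 0.258819
c² ≈ 169 + 121 − 286·(0.258819) ≈ 290 − 74.0222 ≈ 215.978
c ≈ √215.978 ≈ 14.6962

c = 14.7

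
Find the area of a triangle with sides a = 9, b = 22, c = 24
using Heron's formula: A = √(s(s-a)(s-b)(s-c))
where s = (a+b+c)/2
s = (9 + 22 + 24)/2 = 55/2 = 27.5
s − a = 18.5, s − b = 5.5, s − c = 3.5
s(s−a)(s−b)(s−c) = 27.5·18.5·5.5·3.5 = 9793.4375
Area = √9793.4375 ≈ 98.9618

s = 27.5, Area = 98.96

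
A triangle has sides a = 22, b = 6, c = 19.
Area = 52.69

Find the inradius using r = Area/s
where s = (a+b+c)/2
s = (22 + 6 + 19)/2 = 47/2 = 23.5
r = Area/s = 52.69/23.5 ≈ 2.24213

r = 2.242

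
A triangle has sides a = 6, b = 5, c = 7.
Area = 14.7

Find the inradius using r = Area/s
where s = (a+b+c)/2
s = (6 + 5 + 7)/2 = 18/2 = 9
r = Area/s = 14.7/9 ≈ 1.63333

r = 1.633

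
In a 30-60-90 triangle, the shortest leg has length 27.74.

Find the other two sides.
In a 30-60-90 triangle the sides are in ratio 1 : √3 : 2 (short leg : long leg : hypotenuse).
Long leg = 27.74·√3 ≈ 27.74·1.73205 ≈ 48.0471
Hypotenuse = 2·27.74 = 55.48

Long leg = 27.74√3 = 48.05, Hypotenuse = 55.48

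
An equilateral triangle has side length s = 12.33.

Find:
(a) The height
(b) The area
(a) The height splits the triangle into two 30-60-90 halves: h = s·√3/2 = 12.33·1.73205/2 ≈ 21.3562/2 ≈ 10.6781
(b) Area = (√3/4)·s² = (√3/4)·12.33² = (√3/4)·152.0289 ≈ 0.433013·152.0289 ≈ 65.8304

Height = 10.68, Area = 65.83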